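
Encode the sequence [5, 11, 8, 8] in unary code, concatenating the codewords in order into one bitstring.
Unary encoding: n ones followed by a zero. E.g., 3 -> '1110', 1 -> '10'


Encode each number as n ones followed by a terminating 0:
  5 -> 111110 (6 bits)
  11 -> 111111111110 (12 bits)
  8 -> 111111110 (9 bits)
  8 -> 111111110 (9 bits)
Total length = 6 + 12 + 9 + 9 = 36 bits.

Unary([5, 11, 8, 8]) = 111110111111111110111111110111111110 (36 bits)


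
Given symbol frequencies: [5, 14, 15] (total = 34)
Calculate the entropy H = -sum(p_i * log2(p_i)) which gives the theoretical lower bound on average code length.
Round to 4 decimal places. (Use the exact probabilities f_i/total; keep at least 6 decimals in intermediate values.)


Per-symbol terms -p_i * log2(p_i) with p_i = f_i/34:
  p = 5/34 = 0.147059: log2(p) = -2.765535, -p*log2(p) = 0.406696
  p = 14/34 = 0.411765: log2(p) = -1.280108, -p*log2(p) = 0.527103
  p = 15/34 = 0.441176: log2(p) = -1.180572, -p*log2(p) = 0.520841
H = 0.406696 + 0.527103 + 0.520841 = 1.454640

H = 1.4546 bits/symbol


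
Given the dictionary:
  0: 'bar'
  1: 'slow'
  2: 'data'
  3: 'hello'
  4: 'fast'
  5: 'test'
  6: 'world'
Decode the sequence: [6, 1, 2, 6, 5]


Look up each index in the dictionary:
  6 -> 'world'
  1 -> 'slow'
  2 -> 'data'
  6 -> 'world'
  5 -> 'test'

Decoded: "world slow data world test"


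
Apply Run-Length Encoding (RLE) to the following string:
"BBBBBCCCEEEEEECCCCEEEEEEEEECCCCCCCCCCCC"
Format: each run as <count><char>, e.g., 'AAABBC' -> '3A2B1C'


Scanning runs left to right:
  i=0: run of 'B' x 5 -> '5B'
  i=5: run of 'C' x 3 -> '3C'
  i=8: run of 'E' x 6 -> '6E'
  i=14: run of 'C' x 4 -> '4C'
  i=18: run of 'E' x 9 -> '9E'
  i=27: run of 'C' x 12 -> '12C'

RLE = 5B3C6E4C9E12C


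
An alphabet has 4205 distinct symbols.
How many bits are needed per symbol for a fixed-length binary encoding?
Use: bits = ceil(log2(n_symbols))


log2(4205) = 12.0379
Bracket: 2^12 = 4096 < 4205 <= 2^13 = 8192
So ceil(log2(4205)) = 13

bits = ceil(log2(4205)) = ceil(12.0379) = 13 bits


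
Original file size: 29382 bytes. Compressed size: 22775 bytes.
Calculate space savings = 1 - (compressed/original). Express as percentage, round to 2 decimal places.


ratio = compressed/original = 22775/29382 = 0.775134
savings = 1 - ratio = 1 - 0.775134 = 0.224866
as a percentage: 0.224866 * 100 = 22.49%

Space savings = 1 - 22775/29382 = 22.49%


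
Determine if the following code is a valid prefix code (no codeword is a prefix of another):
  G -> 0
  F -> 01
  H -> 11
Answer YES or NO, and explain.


Checking each pair (does one codeword prefix another?):
  G='0' vs F='01': prefix -- VIOLATION

NO -- this is NOT a valid prefix code. G (0) is a prefix of F (01).


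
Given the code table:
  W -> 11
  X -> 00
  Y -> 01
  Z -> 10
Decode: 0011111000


Decoding:
00 -> X
11 -> W
11 -> W
10 -> Z
00 -> X


Result: XWWZX


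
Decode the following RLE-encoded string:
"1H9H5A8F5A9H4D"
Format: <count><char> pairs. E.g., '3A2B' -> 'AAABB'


Expanding each <count><char> pair:
  1H -> 'H'
  9H -> 'HHHHHHHHH'
  5A -> 'AAAAA'
  8F -> 'FFFFFFFF'
  5A -> 'AAAAA'
  9H -> 'HHHHHHHHH'
  4D -> 'DDDD'

Decoded = HHHHHHHHHHAAAAAFFFFFFFFAAAAAHHHHHHHHHDDDD


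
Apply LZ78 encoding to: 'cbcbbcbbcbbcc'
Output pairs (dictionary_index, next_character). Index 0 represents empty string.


LZ78 encoding steps:
Dictionary: {0: ''}
Step 1: w='' (idx 0), next='c' -> output (0, 'c'), add 'c' as idx 1
Step 2: w='' (idx 0), next='b' -> output (0, 'b'), add 'b' as idx 2
Step 3: w='c' (idx 1), next='b' -> output (1, 'b'), add 'cb' as idx 3
Step 4: w='b' (idx 2), next='c' -> output (2, 'c'), add 'bc' as idx 4
Step 5: w='b' (idx 2), next='b' -> output (2, 'b'), add 'bb' as idx 5
Step 6: w='cb' (idx 3), next='b' -> output (3, 'b'), add 'cbb' as idx 6
Step 7: w='c' (idx 1), next='c' -> output (1, 'c'), add 'cc' as idx 7


Encoded: [(0, 'c'), (0, 'b'), (1, 'b'), (2, 'c'), (2, 'b'), (3, 'b'), (1, 'c')]


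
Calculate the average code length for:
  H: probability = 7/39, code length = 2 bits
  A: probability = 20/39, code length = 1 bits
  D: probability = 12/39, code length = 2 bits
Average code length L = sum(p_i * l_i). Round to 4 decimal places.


Weighted contributions p_i * l_i:
  H: (7/39) * 2 = 14/39
  A: (20/39) * 1 = 20/39
  D: (12/39) * 2 = 24/39
Sum = (14 + 20 + 24)/39 = 58/39

L = 58/39 = 1.4872 bits/symbol


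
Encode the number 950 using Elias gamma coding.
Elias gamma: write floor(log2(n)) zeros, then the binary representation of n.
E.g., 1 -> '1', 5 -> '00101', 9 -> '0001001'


num_bits = floor(log2(950)) + 1 = 10
leading_zeros = num_bits - 1 = 9
binary(950) = 1110110110

Elias gamma(950) = '000000000' + '1110110110' = 0000000001110110110 (19 bits)


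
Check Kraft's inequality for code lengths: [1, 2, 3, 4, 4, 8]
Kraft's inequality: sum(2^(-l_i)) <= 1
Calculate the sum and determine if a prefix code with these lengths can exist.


Sum = 2^(-1) + 2^(-2) + 2^(-3) + 2^(-4) + 2^(-4) + 2^(-8)
    = 0.5 + 0.25 + 0.125 + 0.0625 + 0.0625 + 0.00390625
    = 257/256 = 1.00390625
Since 1.00390625 > 1, Kraft's inequality is NOT satisfied.
A prefix code with these lengths CANNOT exist.

Kraft sum = 1.00390625. Not satisfied.


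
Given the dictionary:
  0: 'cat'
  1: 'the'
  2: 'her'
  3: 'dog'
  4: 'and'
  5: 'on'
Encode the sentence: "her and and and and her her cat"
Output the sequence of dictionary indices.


Look up each word in the dictionary:
  'her' -> 2
  'and' -> 4
  'and' -> 4
  'and' -> 4
  'and' -> 4
  'her' -> 2
  'her' -> 2
  'cat' -> 0

Encoded: [2, 4, 4, 4, 4, 2, 2, 0]


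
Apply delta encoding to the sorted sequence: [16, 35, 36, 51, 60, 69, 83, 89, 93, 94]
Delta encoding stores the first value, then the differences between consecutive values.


First value: 16
Deltas:
  35 - 16 = 19
  36 - 35 = 1
  51 - 36 = 15
  60 - 51 = 9
  69 - 60 = 9
  83 - 69 = 14
  89 - 83 = 6
  93 - 89 = 4
  94 - 93 = 1


Delta encoded: [16, 19, 1, 15, 9, 9, 14, 6, 4, 1]


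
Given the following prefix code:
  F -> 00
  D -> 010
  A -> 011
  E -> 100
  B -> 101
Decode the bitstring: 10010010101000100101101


Decoding step by step:
Bits 100 -> E
Bits 100 -> E
Bits 101 -> B
Bits 010 -> D
Bits 00 -> F
Bits 100 -> E
Bits 101 -> B
Bits 101 -> B


Decoded message: EEBDFEBB


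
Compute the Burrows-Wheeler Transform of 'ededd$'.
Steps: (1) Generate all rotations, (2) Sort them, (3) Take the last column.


Rotations (sorted):
  0: $ededd -> last char: d
  1: d$eded -> last char: d
  2: dd$ede -> last char: e
  3: dedd$e -> last char: e
  4: edd$ed -> last char: d
  5: ededd$ -> last char: $


BWT = ddeed$


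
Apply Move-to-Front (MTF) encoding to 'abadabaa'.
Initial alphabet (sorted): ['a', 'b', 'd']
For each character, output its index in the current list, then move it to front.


MTF encoding:
'a': index 0 in ['a', 'b', 'd'] -> ['a', 'b', 'd']
'b': index 1 in ['a', 'b', 'd'] -> ['b', 'a', 'd']
'a': index 1 in ['b', 'a', 'd'] -> ['a', 'b', 'd']
'd': index 2 in ['a', 'b', 'd'] -> ['d', 'a', 'b']
'a': index 1 in ['d', 'a', 'b'] -> ['a', 'd', 'b']
'b': index 2 in ['a', 'd', 'b'] -> ['b', 'a', 'd']
'a': index 1 in ['b', 'a', 'd'] -> ['a', 'b', 'd']
'a': index 0 in ['a', 'b', 'd'] -> ['a', 'b', 'd']


Output: [0, 1, 1, 2, 1, 2, 1, 0]


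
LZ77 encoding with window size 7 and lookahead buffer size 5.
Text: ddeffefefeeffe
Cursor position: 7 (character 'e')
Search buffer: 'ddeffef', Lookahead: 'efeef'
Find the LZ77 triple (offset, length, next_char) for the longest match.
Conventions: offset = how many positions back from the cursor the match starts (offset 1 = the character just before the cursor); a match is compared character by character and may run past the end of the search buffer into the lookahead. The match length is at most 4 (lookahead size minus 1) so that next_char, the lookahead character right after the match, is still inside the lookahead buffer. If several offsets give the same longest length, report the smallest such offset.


Try each offset into the search buffer:
  offset=1 (pos 6, char 'f'): match length 0
  offset=2 (pos 5, char 'e'): match length 3
  offset=3 (pos 4, char 'f'): match length 0
  offset=4 (pos 3, char 'f'): match length 0
  offset=5 (pos 2, char 'e'): match length 2
  offset=6 (pos 1, char 'd'): match length 0
  offset=7 (pos 0, char 'd'): match length 0
Longest match has length 3 at offset 2.
next_char = character at position 7 + 3 = 10 -> 'e'

Best match: offset=2, length=3 (matching 'efe' starting at position 5)
LZ77 triple: (2, 3, 'e')


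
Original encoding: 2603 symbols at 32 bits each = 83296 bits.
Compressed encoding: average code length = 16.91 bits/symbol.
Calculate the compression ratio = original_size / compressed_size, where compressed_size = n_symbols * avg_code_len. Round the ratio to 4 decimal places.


original_size = n_symbols * orig_bits = 2603 * 32 = 83296 bits
compressed_size = n_symbols * avg_code_len = 2603 * 16.91 = 44016.73 bits
ratio = original_size / compressed_size = 83296 / 44016.73 = 1.8924

Compression ratio = 1.8924


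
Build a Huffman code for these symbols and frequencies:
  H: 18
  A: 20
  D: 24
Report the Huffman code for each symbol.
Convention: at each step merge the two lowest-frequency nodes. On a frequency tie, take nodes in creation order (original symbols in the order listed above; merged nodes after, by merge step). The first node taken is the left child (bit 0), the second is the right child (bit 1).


Huffman tree construction:
Step 1: Merge H(18) + A(20) = 38
Step 2: Merge D(24) + (H+A)(38) = 62
Read each symbol's code off the tree from the root (left child = 0, right child = 1).

Codes:
  H: 10 (length 2)
  A: 11 (length 2)
  D: 0 (length 1)
Average code length: 100/62 = 1.6129 bits/symbol


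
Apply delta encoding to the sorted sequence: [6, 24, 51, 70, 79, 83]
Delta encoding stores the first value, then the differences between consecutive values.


First value: 6
Deltas:
  24 - 6 = 18
  51 - 24 = 27
  70 - 51 = 19
  79 - 70 = 9
  83 - 79 = 4


Delta encoded: [6, 18, 27, 19, 9, 4]


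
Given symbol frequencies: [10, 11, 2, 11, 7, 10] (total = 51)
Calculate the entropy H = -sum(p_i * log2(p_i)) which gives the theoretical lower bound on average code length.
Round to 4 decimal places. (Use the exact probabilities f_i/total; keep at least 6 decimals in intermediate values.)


Per-symbol terms -p_i * log2(p_i) with p_i = f_i/51:
  p = 10/51 = 0.196078: log2(p) = -2.350497, -p*log2(p) = 0.460882
  p = 11/51 = 0.215686: log2(p) = -2.212994, -p*log2(p) = 0.477312
  p = 2/51 = 0.039216: log2(p) = -4.672425, -p*log2(p) = 0.183232
  p = 11/51 = 0.215686: log2(p) = -2.212994, -p*log2(p) = 0.477312
  p = 7/51 = 0.137255: log2(p) = -2.865070, -p*log2(p) = 0.393245
  p = 10/51 = 0.196078: log2(p) = -2.350497, -p*log2(p) = 0.460882
H = 0.460882 + 0.477312 + 0.183232 + 0.477312 + 0.393245 + 0.460882 = 2.452865

H = 2.4529 bits/symbol


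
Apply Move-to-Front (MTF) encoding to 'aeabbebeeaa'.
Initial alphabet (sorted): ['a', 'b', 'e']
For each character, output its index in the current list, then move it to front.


MTF encoding:
'a': index 0 in ['a', 'b', 'e'] -> ['a', 'b', 'e']
'e': index 2 in ['a', 'b', 'e'] -> ['e', 'a', 'b']
'a': index 1 in ['e', 'a', 'b'] -> ['a', 'e', 'b']
'b': index 2 in ['a', 'e', 'b'] -> ['b', 'a', 'e']
'b': index 0 in ['b', 'a', 'e'] -> ['b', 'a', 'e']
'e': index 2 in ['b', 'a', 'e'] -> ['e', 'b', 'a']
'b': index 1 in ['e', 'b', 'a'] -> ['b', 'e', 'a']
'e': index 1 in ['b', 'e', 'a'] -> ['e', 'b', 'a']
'e': index 0 in ['e', 'b', 'a'] -> ['e', 'b', 'a']
'a': index 2 in ['e', 'b', 'a'] -> ['a', 'e', 'b']
'a': index 0 in ['a', 'e', 'b'] -> ['a', 'e', 'b']


Output: [0, 2, 1, 2, 0, 2, 1, 1, 0, 2, 0]


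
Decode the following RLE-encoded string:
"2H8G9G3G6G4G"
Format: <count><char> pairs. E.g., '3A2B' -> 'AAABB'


Expanding each <count><char> pair:
  2H -> 'HH'
  8G -> 'GGGGGGGG'
  9G -> 'GGGGGGGGG'
  3G -> 'GGG'
  6G -> 'GGGGGG'
  4G -> 'GGGG'

Decoded = HHGGGGGGGGGGGGGGGGGGGGGGGGGGGGGG


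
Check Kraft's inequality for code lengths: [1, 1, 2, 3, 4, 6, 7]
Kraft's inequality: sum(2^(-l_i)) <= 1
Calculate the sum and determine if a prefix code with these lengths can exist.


Sum = 2^(-1) + 2^(-1) + 2^(-2) + 2^(-3) + 2^(-4) + 2^(-6) + 2^(-7)
    = 0.5 + 0.5 + 0.25 + 0.125 + 0.0625 + 0.015625 + 0.0078125
    = 187/128 = 1.4609375
Since 1.4609375 > 1, Kraft's inequality is NOT satisfied.
A prefix code with these lengths CANNOT exist.

Kraft sum = 1.4609375. Not satisfied.


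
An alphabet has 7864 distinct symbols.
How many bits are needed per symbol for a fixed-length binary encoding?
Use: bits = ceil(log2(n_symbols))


log2(7864) = 12.941
Bracket: 2^12 = 4096 < 7864 <= 2^13 = 8192
So ceil(log2(7864)) = 13

bits = ceil(log2(7864)) = ceil(12.941) = 13 bits


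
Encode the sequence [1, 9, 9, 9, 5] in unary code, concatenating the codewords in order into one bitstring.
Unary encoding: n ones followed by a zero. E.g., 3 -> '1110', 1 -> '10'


Encode each number as n ones followed by a terminating 0:
  1 -> 10 (2 bits)
  9 -> 1111111110 (10 bits)
  9 -> 1111111110 (10 bits)
  9 -> 1111111110 (10 bits)
  5 -> 111110 (6 bits)
Total length = 2 + 10 + 10 + 10 + 6 = 38 bits.

Unary([1, 9, 9, 9, 5]) = 10111111111011111111101111111110111110 (38 bits)


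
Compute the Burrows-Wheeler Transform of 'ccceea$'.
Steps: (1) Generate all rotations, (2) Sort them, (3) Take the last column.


Rotations (sorted):
  0: $ccceea -> last char: a
  1: a$cccee -> last char: e
  2: ccceea$ -> last char: $
  3: cceea$c -> last char: c
  4: ceea$cc -> last char: c
  5: ea$ccce -> last char: e
  6: eea$ccc -> last char: c


BWT = ae$ccec


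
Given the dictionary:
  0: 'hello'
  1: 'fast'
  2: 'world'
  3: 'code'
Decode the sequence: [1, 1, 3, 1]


Look up each index in the dictionary:
  1 -> 'fast'
  1 -> 'fast'
  3 -> 'code'
  1 -> 'fast'

Decoded: "fast fast code fast"


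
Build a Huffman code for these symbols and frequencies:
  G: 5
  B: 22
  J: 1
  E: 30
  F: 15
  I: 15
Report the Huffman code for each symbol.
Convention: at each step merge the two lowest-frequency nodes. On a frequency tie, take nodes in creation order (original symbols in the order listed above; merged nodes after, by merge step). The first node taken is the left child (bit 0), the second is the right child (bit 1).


Huffman tree construction:
Step 1: Merge J(1) + G(5) = 6
Step 2: Merge (J+G)(6) + F(15) = 21
Step 3: Merge I(15) + ((J+G)+F)(21) = 36
Step 4: Merge B(22) + E(30) = 52
Step 5: Merge (I+((J+G)+F))(36) + (B+E)(52) = 88
Read each symbol's code off the tree from the root (left child = 0, right child = 1).

Codes:
  G: 0101 (length 4)
  B: 10 (length 2)
  J: 0100 (length 4)
  E: 11 (length 2)
  F: 011 (length 3)
  I: 00 (length 2)
Average code length: 203/88 = 2.3068 bits/symbol


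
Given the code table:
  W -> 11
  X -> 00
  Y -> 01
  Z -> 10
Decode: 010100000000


Decoding:
01 -> Y
01 -> Y
00 -> X
00 -> X
00 -> X
00 -> X


Result: YYXXXX


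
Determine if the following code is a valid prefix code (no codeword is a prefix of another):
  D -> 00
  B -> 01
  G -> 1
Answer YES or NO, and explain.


Checking each pair (does one codeword prefix another?):
  D='00' vs B='01': no prefix
  D='00' vs G='1': no prefix
  B='01' vs D='00': no prefix
  B='01' vs G='1': no prefix
  G='1' vs D='00': no prefix
  G='1' vs B='01': no prefix
No violation found over all pairs.

YES -- this is a valid prefix code. No codeword is a prefix of any other codeword.


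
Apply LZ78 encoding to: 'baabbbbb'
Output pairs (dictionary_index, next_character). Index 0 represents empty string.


LZ78 encoding steps:
Dictionary: {0: ''}
Step 1: w='' (idx 0), next='b' -> output (0, 'b'), add 'b' as idx 1
Step 2: w='' (idx 0), next='a' -> output (0, 'a'), add 'a' as idx 2
Step 3: w='a' (idx 2), next='b' -> output (2, 'b'), add 'ab' as idx 3
Step 4: w='b' (idx 1), next='b' -> output (1, 'b'), add 'bb' as idx 4
Step 5: w='bb' (idx 4), end of input -> output (4, '')


Encoded: [(0, 'b'), (0, 'a'), (2, 'b'), (1, 'b'), (4, '')]


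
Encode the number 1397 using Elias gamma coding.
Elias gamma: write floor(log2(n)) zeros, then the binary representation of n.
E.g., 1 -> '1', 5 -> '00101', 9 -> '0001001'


num_bits = floor(log2(1397)) + 1 = 11
leading_zeros = num_bits - 1 = 10
binary(1397) = 10101110101

Elias gamma(1397) = '0000000000' + '10101110101' = 000000000010101110101 (21 bits)


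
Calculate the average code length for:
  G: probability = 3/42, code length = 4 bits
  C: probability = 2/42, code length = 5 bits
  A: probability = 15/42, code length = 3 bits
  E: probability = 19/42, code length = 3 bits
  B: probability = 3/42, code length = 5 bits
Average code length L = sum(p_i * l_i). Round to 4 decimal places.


Weighted contributions p_i * l_i:
  G: (3/42) * 4 = 12/42
  C: (2/42) * 5 = 10/42
  A: (15/42) * 3 = 45/42
  E: (19/42) * 3 = 57/42
  B: (3/42) * 5 = 15/42
Sum = (12 + 10 + 45 + 57 + 15)/42 = 139/42

L = 139/42 = 3.3095 bits/symbol


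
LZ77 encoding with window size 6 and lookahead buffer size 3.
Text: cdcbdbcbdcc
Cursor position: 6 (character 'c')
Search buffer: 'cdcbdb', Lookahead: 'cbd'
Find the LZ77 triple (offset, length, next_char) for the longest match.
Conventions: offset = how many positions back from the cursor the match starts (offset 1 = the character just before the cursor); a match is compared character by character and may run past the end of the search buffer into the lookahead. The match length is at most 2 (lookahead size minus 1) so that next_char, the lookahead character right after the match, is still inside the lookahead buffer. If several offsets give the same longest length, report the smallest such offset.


Try each offset into the search buffer:
  offset=1 (pos 5, char 'b'): match length 0
  offset=2 (pos 4, char 'd'): match length 0
  offset=3 (pos 3, char 'b'): match length 0
  offset=4 (pos 2, char 'c'): match length 2
  offset=5 (pos 1, char 'd'): match length 0
  offset=6 (pos 0, char 'c'): match length 1
Longest match has length 2 at offset 4.
next_char = character at position 6 + 2 = 8 -> 'd'

Best match: offset=4, length=2 (matching 'cb' starting at position 2)
LZ77 triple: (4, 2, 'd')


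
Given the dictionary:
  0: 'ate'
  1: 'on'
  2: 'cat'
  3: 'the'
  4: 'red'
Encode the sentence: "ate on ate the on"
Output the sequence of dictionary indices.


Look up each word in the dictionary:
  'ate' -> 0
  'on' -> 1
  'ate' -> 0
  'the' -> 3
  'on' -> 1

Encoded: [0, 1, 0, 3, 1]


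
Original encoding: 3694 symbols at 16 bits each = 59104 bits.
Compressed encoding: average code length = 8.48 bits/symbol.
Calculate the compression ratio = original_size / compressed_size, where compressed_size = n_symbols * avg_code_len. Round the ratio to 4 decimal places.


original_size = n_symbols * orig_bits = 3694 * 16 = 59104 bits
compressed_size = n_symbols * avg_code_len = 3694 * 8.48 = 31325.12 bits
ratio = original_size / compressed_size = 59104 / 31325.12 = 1.8868

Compression ratio = 1.8868


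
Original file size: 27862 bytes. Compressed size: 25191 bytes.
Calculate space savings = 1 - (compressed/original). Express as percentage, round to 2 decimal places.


ratio = compressed/original = 25191/27862 = 0.904135
savings = 1 - ratio = 1 - 0.904135 = 0.095865
as a percentage: 0.095865 * 100 = 9.59%

Space savings = 1 - 25191/27862 = 9.59%


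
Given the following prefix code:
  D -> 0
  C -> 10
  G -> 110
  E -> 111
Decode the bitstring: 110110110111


Decoding step by step:
Bits 110 -> G
Bits 110 -> G
Bits 110 -> G
Bits 111 -> E


Decoded message: GGGE


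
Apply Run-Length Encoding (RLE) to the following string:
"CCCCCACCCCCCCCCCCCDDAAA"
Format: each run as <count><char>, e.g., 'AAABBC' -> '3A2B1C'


Scanning runs left to right:
  i=0: run of 'C' x 5 -> '5C'
  i=5: run of 'A' x 1 -> '1A'
  i=6: run of 'C' x 12 -> '12C'
  i=18: run of 'D' x 2 -> '2D'
  i=20: run of 'A' x 3 -> '3A'

RLE = 5C1A12C2D3A


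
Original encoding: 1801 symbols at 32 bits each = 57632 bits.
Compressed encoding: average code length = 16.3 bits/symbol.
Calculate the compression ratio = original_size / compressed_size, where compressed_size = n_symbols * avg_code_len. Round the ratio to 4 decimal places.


original_size = n_symbols * orig_bits = 1801 * 32 = 57632 bits
compressed_size = n_symbols * avg_code_len = 1801 * 16.3 = 29356.3 bits
ratio = original_size / compressed_size = 57632 / 29356.3 = 1.9632

Compression ratio = 1.9632


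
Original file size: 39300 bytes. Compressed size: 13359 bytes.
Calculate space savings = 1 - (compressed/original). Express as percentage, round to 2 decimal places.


ratio = compressed/original = 13359/39300 = 0.339924
savings = 1 - ratio = 1 - 0.339924 = 0.660076
as a percentage: 0.660076 * 100 = 66.01%

Space savings = 1 - 13359/39300 = 66.01%


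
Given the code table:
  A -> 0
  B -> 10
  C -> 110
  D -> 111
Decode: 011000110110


Decoding:
0 -> A
110 -> C
0 -> A
0 -> A
110 -> C
110 -> C


Result: ACAACC


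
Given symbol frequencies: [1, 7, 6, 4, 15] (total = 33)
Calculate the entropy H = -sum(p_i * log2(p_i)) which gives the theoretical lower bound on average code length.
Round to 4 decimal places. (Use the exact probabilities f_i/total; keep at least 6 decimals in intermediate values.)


Per-symbol terms -p_i * log2(p_i) with p_i = f_i/33:
  p = 1/33 = 0.030303: log2(p) = -5.044394, -p*log2(p) = 0.152860
  p = 7/33 = 0.212121: log2(p) = -2.237039, -p*log2(p) = 0.474523
  p = 6/33 = 0.181818: log2(p) = -2.459432, -p*log2(p) = 0.447169
  p = 4/33 = 0.121212: log2(p) = -3.044394, -p*log2(p) = 0.369017
  p = 15/33 = 0.454545: log2(p) = -1.137504, -p*log2(p) = 0.517047
H = 0.152860 + 0.474523 + 0.447169 + 0.369017 + 0.517047 = 1.960616

H = 1.9606 bits/symbol


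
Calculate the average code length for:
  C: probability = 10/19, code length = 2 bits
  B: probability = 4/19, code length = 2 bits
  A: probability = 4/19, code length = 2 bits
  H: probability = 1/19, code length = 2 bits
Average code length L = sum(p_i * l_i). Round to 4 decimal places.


Weighted contributions p_i * l_i:
  C: (10/19) * 2 = 20/19
  B: (4/19) * 2 = 8/19
  A: (4/19) * 2 = 8/19
  H: (1/19) * 2 = 2/19
Sum = (20 + 8 + 8 + 2)/19 = 38/19

L = 38/19 = 2.0000 bits/symbol


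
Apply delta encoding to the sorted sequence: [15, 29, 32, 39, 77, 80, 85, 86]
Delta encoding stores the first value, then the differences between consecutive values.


First value: 15
Deltas:
  29 - 15 = 14
  32 - 29 = 3
  39 - 32 = 7
  77 - 39 = 38
  80 - 77 = 3
  85 - 80 = 5
  86 - 85 = 1


Delta encoded: [15, 14, 3, 7, 38, 3, 5, 1]


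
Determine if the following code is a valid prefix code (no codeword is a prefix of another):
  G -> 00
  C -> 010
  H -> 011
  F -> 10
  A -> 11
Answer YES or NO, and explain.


Checking each pair (does one codeword prefix another?):
  G='00' vs C='010': no prefix
  G='00' vs H='011': no prefix
  G='00' vs F='10': no prefix
  G='00' vs A='11': no prefix
  C='010' vs G='00': no prefix
  C='010' vs H='011': no prefix
  C='010' vs F='10': no prefix
  C='010' vs A='11': no prefix
  H='011' vs G='00': no prefix
  H='011' vs C='010': no prefix
  H='011' vs F='10': no prefix
  H='011' vs A='11': no prefix
  F='10' vs G='00': no prefix
  F='10' vs C='010': no prefix
  F='10' vs H='011': no prefix
  F='10' vs A='11': no prefix
  A='11' vs G='00': no prefix
  A='11' vs C='010': no prefix
  A='11' vs H='011': no prefix
  A='11' vs F='10': no prefix
No violation found over all pairs.

YES -- this is a valid prefix code. No codeword is a prefix of any other codeword.


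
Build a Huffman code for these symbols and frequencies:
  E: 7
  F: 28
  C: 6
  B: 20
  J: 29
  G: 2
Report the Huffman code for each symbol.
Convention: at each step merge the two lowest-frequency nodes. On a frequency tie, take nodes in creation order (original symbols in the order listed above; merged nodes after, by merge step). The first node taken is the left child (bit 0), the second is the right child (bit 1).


Huffman tree construction:
Step 1: Merge G(2) + C(6) = 8
Step 2: Merge E(7) + (G+C)(8) = 15
Step 3: Merge (E+(G+C))(15) + B(20) = 35
Step 4: Merge F(28) + J(29) = 57
Step 5: Merge ((E+(G+C))+B)(35) + (F+J)(57) = 92
Read each symbol's code off the tree from the root (left child = 0, right child = 1).

Codes:
  E: 000 (length 3)
  F: 10 (length 2)
  C: 0011 (length 4)
  B: 01 (length 2)
  J: 11 (length 2)
  G: 0010 (length 4)
Average code length: 207/92 = 2.2500 bits/symbol


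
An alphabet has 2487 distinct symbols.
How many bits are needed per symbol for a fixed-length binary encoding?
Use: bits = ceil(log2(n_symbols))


log2(2487) = 11.2802
Bracket: 2^11 = 2048 < 2487 <= 2^12 = 4096
So ceil(log2(2487)) = 12

bits = ceil(log2(2487)) = ceil(11.2802) = 12 bits


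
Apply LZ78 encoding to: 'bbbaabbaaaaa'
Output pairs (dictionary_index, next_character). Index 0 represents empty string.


LZ78 encoding steps:
Dictionary: {0: ''}
Step 1: w='' (idx 0), next='b' -> output (0, 'b'), add 'b' as idx 1
Step 2: w='b' (idx 1), next='b' -> output (1, 'b'), add 'bb' as idx 2
Step 3: w='' (idx 0), next='a' -> output (0, 'a'), add 'a' as idx 3
Step 4: w='a' (idx 3), next='b' -> output (3, 'b'), add 'ab' as idx 4
Step 5: w='b' (idx 1), next='a' -> output (1, 'a'), add 'ba' as idx 5
Step 6: w='a' (idx 3), next='a' -> output (3, 'a'), add 'aa' as idx 6
Step 7: w='aa' (idx 6), end of input -> output (6, '')


Encoded: [(0, 'b'), (1, 'b'), (0, 'a'), (3, 'b'), (1, 'a'), (3, 'a'), (6, '')]


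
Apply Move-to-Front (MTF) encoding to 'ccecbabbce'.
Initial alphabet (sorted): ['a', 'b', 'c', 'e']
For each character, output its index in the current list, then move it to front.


MTF encoding:
'c': index 2 in ['a', 'b', 'c', 'e'] -> ['c', 'a', 'b', 'e']
'c': index 0 in ['c', 'a', 'b', 'e'] -> ['c', 'a', 'b', 'e']
'e': index 3 in ['c', 'a', 'b', 'e'] -> ['e', 'c', 'a', 'b']
'c': index 1 in ['e', 'c', 'a', 'b'] -> ['c', 'e', 'a', 'b']
'b': index 3 in ['c', 'e', 'a', 'b'] -> ['b', 'c', 'e', 'a']
'a': index 3 in ['b', 'c', 'e', 'a'] -> ['a', 'b', 'c', 'e']
'b': index 1 in ['a', 'b', 'c', 'e'] -> ['b', 'a', 'c', 'e']
'b': index 0 in ['b', 'a', 'c', 'e'] -> ['b', 'a', 'c', 'e']
'c': index 2 in ['b', 'a', 'c', 'e'] -> ['c', 'b', 'a', 'e']
'e': index 3 in ['c', 'b', 'a', 'e'] -> ['e', 'c', 'b', 'a']


Output: [2, 0, 3, 1, 3, 3, 1, 0, 2, 3]


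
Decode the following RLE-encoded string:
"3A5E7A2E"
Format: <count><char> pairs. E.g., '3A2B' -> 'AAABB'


Expanding each <count><char> pair:
  3A -> 'AAA'
  5E -> 'EEEEE'
  7A -> 'AAAAAAA'
  2E -> 'EE'

Decoded = AAAEEEEEAAAAAAAEE


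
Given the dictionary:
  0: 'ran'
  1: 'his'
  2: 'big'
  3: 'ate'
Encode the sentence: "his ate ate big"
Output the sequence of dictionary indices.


Look up each word in the dictionary:
  'his' -> 1
  'ate' -> 3
  'ate' -> 3
  'big' -> 2

Encoded: [1, 3, 3, 2]


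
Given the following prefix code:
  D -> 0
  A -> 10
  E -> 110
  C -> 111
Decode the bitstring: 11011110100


Decoding step by step:
Bits 110 -> E
Bits 111 -> C
Bits 10 -> A
Bits 10 -> A
Bits 0 -> D


Decoded message: ECAAD


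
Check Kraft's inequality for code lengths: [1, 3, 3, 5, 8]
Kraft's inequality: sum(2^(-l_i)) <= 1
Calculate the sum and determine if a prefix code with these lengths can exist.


Sum = 2^(-1) + 2^(-3) + 2^(-3) + 2^(-5) + 2^(-8)
    = 0.5 + 0.125 + 0.125 + 0.03125 + 0.00390625
    = 201/256 = 0.78515625
Since 0.78515625 <= 1, Kraft's inequality IS satisfied.
A prefix code with these lengths CAN exist.

Kraft sum = 0.78515625. Satisfied.


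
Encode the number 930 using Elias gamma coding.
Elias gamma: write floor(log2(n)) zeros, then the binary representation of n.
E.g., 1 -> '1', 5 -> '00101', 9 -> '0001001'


num_bits = floor(log2(930)) + 1 = 10
leading_zeros = num_bits - 1 = 9
binary(930) = 1110100010

Elias gamma(930) = '000000000' + '1110100010' = 0000000001110100010 (19 bits)


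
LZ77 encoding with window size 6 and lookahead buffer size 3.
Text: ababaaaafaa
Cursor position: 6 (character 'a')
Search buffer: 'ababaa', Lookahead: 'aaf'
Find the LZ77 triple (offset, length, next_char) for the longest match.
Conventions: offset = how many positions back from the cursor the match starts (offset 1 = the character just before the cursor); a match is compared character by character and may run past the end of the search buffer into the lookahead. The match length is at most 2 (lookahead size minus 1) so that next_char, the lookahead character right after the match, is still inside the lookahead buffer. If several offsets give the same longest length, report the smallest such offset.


Try each offset into the search buffer:
  offset=1 (pos 5, char 'a'): match length 2
  offset=2 (pos 4, char 'a'): match length 2
  offset=3 (pos 3, char 'b'): match length 0
  offset=4 (pos 2, char 'a'): match length 1
  offset=5 (pos 1, char 'b'): match length 0
  offset=6 (pos 0, char 'a'): match length 1
Longest match has length 2, found at offsets 1, 2; take the smallest, offset 1.
next_char = character at position 6 + 2 = 8 -> 'f'

Best match: offset=1, length=2 (matching 'aa' starting at position 5)
LZ77 triple: (1, 2, 'f')


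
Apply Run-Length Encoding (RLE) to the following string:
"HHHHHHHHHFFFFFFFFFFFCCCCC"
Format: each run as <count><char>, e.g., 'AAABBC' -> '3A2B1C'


Scanning runs left to right:
  i=0: run of 'H' x 9 -> '9H'
  i=9: run of 'F' x 11 -> '11F'
  i=20: run of 'C' x 5 -> '5C'

RLE = 9H11F5C


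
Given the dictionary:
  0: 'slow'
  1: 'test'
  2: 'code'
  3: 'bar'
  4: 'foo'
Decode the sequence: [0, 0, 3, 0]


Look up each index in the dictionary:
  0 -> 'slow'
  0 -> 'slow'
  3 -> 'bar'
  0 -> 'slow'

Decoded: "slow slow bar slow"


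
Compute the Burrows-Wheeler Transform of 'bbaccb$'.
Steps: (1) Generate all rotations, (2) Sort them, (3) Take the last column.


Rotations (sorted):
  0: $bbaccb -> last char: b
  1: accb$bb -> last char: b
  2: b$bbacc -> last char: c
  3: baccb$b -> last char: b
  4: bbaccb$ -> last char: $
  5: cb$bbac -> last char: c
  6: ccb$bba -> last char: a


BWT = bbcb$ca


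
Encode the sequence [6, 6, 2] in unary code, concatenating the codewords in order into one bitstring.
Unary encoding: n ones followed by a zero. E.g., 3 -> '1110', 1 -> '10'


Encode each number as n ones followed by a terminating 0:
  6 -> 1111110 (7 bits)
  6 -> 1111110 (7 bits)
  2 -> 110 (3 bits)
Total length = 7 + 7 + 3 = 17 bits.

Unary([6, 6, 2]) = 11111101111110110 (17 bits)


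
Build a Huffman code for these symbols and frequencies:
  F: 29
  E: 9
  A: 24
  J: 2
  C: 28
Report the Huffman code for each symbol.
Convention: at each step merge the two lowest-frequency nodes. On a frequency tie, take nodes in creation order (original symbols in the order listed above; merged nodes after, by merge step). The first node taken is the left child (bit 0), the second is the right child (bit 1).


Huffman tree construction:
Step 1: Merge J(2) + E(9) = 11
Step 2: Merge (J+E)(11) + A(24) = 35
Step 3: Merge C(28) + F(29) = 57
Step 4: Merge ((J+E)+A)(35) + (C+F)(57) = 92
Read each symbol's code off the tree from the root (left child = 0, right child = 1).

Codes:
  F: 11 (length 2)
  E: 001 (length 3)
  A: 01 (length 2)
  J: 000 (length 3)
  C: 10 (length 2)
Average code length: 195/92 = 2.1196 bits/symbol


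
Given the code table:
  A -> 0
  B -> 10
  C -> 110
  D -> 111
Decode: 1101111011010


Decoding:
110 -> C
111 -> D
10 -> B
110 -> C
10 -> B


Result: CDBCB


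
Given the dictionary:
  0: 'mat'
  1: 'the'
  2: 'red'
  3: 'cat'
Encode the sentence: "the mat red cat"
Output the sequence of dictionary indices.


Look up each word in the dictionary:
  'the' -> 1
  'mat' -> 0
  'red' -> 2
  'cat' -> 3

Encoded: [1, 0, 2, 3]


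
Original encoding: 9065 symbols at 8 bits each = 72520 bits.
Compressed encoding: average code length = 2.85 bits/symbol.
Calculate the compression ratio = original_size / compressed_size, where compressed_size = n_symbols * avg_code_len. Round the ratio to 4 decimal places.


original_size = n_symbols * orig_bits = 9065 * 8 = 72520 bits
compressed_size = n_symbols * avg_code_len = 9065 * 2.85 = 25835.25 bits
ratio = original_size / compressed_size = 72520 / 25835.25 = 2.807

Compression ratio = 2.807


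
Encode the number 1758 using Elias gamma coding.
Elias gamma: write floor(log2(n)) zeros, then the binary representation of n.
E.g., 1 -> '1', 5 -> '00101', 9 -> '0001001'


num_bits = floor(log2(1758)) + 1 = 11
leading_zeros = num_bits - 1 = 10
binary(1758) = 11011011110

Elias gamma(1758) = '0000000000' + '11011011110' = 000000000011011011110 (21 bits)


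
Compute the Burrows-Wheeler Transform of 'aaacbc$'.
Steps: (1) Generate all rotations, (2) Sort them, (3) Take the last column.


Rotations (sorted):
  0: $aaacbc -> last char: c
  1: aaacbc$ -> last char: $
  2: aacbc$a -> last char: a
  3: acbc$aa -> last char: a
  4: bc$aaac -> last char: c
  5: c$aaacb -> last char: b
  6: cbc$aaa -> last char: a


BWT = c$aacba


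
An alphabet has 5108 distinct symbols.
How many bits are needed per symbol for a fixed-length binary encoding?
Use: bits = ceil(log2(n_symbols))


log2(5108) = 12.3185
Bracket: 2^12 = 4096 < 5108 <= 2^13 = 8192
So ceil(log2(5108)) = 13

bits = ceil(log2(5108)) = ceil(12.3185) = 13 bits


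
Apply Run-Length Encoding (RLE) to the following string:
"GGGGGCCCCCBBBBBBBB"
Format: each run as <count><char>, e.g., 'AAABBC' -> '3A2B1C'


Scanning runs left to right:
  i=0: run of 'G' x 5 -> '5G'
  i=5: run of 'C' x 5 -> '5C'
  i=10: run of 'B' x 8 -> '8B'

RLE = 5G5C8B


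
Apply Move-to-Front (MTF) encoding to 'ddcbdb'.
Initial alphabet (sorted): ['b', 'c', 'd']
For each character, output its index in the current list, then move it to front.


MTF encoding:
'd': index 2 in ['b', 'c', 'd'] -> ['d', 'b', 'c']
'd': index 0 in ['d', 'b', 'c'] -> ['d', 'b', 'c']
'c': index 2 in ['d', 'b', 'c'] -> ['c', 'd', 'b']
'b': index 2 in ['c', 'd', 'b'] -> ['b', 'c', 'd']
'd': index 2 in ['b', 'c', 'd'] -> ['d', 'b', 'c']
'b': index 1 in ['d', 'b', 'c'] -> ['b', 'd', 'c']


Output: [2, 0, 2, 2, 2, 1]


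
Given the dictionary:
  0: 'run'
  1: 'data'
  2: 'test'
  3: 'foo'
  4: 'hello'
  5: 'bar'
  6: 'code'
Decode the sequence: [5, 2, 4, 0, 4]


Look up each index in the dictionary:
  5 -> 'bar'
  2 -> 'test'
  4 -> 'hello'
  0 -> 'run'
  4 -> 'hello'

Decoded: "bar test hello run hello"


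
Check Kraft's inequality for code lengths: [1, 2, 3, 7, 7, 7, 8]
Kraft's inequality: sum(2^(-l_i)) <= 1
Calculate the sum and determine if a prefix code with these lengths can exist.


Sum = 2^(-1) + 2^(-2) + 2^(-3) + 2^(-7) + 2^(-7) + 2^(-7) + 2^(-8)
    = 0.5 + 0.25 + 0.125 + 0.0078125 + 0.0078125 + 0.0078125 + 0.00390625
    = 231/256 = 0.90234375
Since 0.90234375 <= 1, Kraft's inequality IS satisfied.
A prefix code with these lengths CAN exist.

Kraft sum = 0.90234375. Satisfied.


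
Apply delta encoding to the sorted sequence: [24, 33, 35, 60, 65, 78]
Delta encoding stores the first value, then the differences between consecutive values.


First value: 24
Deltas:
  33 - 24 = 9
  35 - 33 = 2
  60 - 35 = 25
  65 - 60 = 5
  78 - 65 = 13


Delta encoded: [24, 9, 2, 25, 5, 13]


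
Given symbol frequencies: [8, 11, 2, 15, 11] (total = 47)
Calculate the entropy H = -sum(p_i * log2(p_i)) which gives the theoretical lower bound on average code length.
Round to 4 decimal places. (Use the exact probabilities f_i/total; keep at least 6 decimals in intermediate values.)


Per-symbol terms -p_i * log2(p_i) with p_i = f_i/47:
  p = 8/47 = 0.170213: log2(p) = -2.554589, -p*log2(p) = 0.434824
  p = 11/47 = 0.234043: log2(p) = -2.095157, -p*log2(p) = 0.490356
  p = 2/47 = 0.042553: log2(p) = -4.554589, -p*log2(p) = 0.193812
  p = 15/47 = 0.319149: log2(p) = -1.647698, -p*log2(p) = 0.525861
  p = 11/47 = 0.234043: log2(p) = -2.095157, -p*log2(p) = 0.490356
H = 0.434824 + 0.490356 + 0.193812 + 0.525861 + 0.490356 = 2.135209

H = 2.1352 bits/symbol


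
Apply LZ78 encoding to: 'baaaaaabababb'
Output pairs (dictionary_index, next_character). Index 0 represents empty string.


LZ78 encoding steps:
Dictionary: {0: ''}
Step 1: w='' (idx 0), next='b' -> output (0, 'b'), add 'b' as idx 1
Step 2: w='' (idx 0), next='a' -> output (0, 'a'), add 'a' as idx 2
Step 3: w='a' (idx 2), next='a' -> output (2, 'a'), add 'aa' as idx 3
Step 4: w='aa' (idx 3), next='a' -> output (3, 'a'), add 'aaa' as idx 4
Step 5: w='b' (idx 1), next='a' -> output (1, 'a'), add 'ba' as idx 5
Step 6: w='ba' (idx 5), next='b' -> output (5, 'b'), add 'bab' as idx 6
Step 7: w='b' (idx 1), end of input -> output (1, '')


Encoded: [(0, 'b'), (0, 'a'), (2, 'a'), (3, 'a'), (1, 'a'), (5, 'b'), (1, '')]


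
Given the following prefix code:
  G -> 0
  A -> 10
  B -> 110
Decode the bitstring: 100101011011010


Decoding step by step:
Bits 10 -> A
Bits 0 -> G
Bits 10 -> A
Bits 10 -> A
Bits 110 -> B
Bits 110 -> B
Bits 10 -> A


Decoded message: AGAABBA


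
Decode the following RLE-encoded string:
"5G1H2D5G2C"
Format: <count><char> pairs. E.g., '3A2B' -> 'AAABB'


Expanding each <count><char> pair:
  5G -> 'GGGGG'
  1H -> 'H'
  2D -> 'DD'
  5G -> 'GGGGG'
  2C -> 'CC'

Decoded = GGGGGHDDGGGGGCC


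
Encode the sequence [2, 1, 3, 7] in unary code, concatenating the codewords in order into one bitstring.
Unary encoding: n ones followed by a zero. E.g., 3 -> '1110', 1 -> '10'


Encode each number as n ones followed by a terminating 0:
  2 -> 110 (3 bits)
  1 -> 10 (2 bits)
  3 -> 1110 (4 bits)
  7 -> 11111110 (8 bits)
Total length = 3 + 2 + 4 + 8 = 17 bits.

Unary([2, 1, 3, 7]) = 11010111011111110 (17 bits)


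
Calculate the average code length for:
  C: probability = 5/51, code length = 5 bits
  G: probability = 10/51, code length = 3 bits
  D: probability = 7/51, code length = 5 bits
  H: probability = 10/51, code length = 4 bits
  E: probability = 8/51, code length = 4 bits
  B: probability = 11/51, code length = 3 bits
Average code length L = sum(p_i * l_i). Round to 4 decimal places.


Weighted contributions p_i * l_i:
  C: (5/51) * 5 = 25/51
  G: (10/51) * 3 = 30/51
  D: (7/51) * 5 = 35/51
  H: (10/51) * 4 = 40/51
  E: (8/51) * 4 = 32/51
  B: (11/51) * 3 = 33/51
Sum = (25 + 30 + 35 + 40 + 32 + 33)/51 = 195/51

L = 195/51 = 3.8235 bits/symbol


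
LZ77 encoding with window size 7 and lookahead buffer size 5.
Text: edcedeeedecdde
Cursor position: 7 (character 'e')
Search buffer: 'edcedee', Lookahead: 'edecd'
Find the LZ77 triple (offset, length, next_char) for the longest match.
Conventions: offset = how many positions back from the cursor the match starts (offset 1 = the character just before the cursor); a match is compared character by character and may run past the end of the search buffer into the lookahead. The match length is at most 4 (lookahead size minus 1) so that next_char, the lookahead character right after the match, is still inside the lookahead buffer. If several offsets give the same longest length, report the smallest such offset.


Try each offset into the search buffer:
  offset=1 (pos 6, char 'e'): match length 1
  offset=2 (pos 5, char 'e'): match length 1
  offset=3 (pos 4, char 'd'): match length 0
  offset=4 (pos 3, char 'e'): match length 3
  offset=5 (pos 2, char 'c'): match length 0
  offset=6 (pos 1, char 'd'): match length 0
  offset=7 (pos 0, char 'e'): match length 2
Longest match has length 3 at offset 4.
next_char = character at position 7 + 3 = 10 -> 'c'

Best match: offset=4, length=3 (matching 'ede' starting at position 3)
LZ77 triple: (4, 3, 'c')


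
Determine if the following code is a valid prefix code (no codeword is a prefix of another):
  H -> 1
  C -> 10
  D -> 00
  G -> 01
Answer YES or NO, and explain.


Checking each pair (does one codeword prefix another?):
  H='1' vs C='10': prefix -- VIOLATION

NO -- this is NOT a valid prefix code. H (1) is a prefix of C (10).


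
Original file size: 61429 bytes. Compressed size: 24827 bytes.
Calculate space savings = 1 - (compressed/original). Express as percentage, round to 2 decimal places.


ratio = compressed/original = 24827/61429 = 0.404158
savings = 1 - ratio = 1 - 0.404158 = 0.595842
as a percentage: 0.595842 * 100 = 59.58%

Space savings = 1 - 24827/61429 = 59.58%
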